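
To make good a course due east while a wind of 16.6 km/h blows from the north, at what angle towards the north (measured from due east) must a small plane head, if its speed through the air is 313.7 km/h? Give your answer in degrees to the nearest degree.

The wind pushes perpendicular to the desired track; the heading must have a component into the wind equal to 16.6 km/h: 313.7 sin θ = 16.6.
sin θ = 0.0529, so θ = 3.033°.

3°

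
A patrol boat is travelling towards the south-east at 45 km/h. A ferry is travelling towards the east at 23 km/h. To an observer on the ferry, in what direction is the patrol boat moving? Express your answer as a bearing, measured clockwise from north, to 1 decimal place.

164.5°

Taking east as x and north as y: patrol boat velocity = (31.820, -31.820) km/h; ferry velocity = (23.000, 0.000) km/h.
Velocity of patrol boat relative to ferry = (31.820, -31.820) − (23.000, 0.000) = (8.820, -31.820) km/h.
Bearing = atan2(8.82, -31.82) = 164.51° clockwise from north.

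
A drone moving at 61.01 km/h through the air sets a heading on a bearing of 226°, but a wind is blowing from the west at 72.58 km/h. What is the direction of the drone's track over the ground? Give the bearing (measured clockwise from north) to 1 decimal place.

145.9°

Taking east as x and north as y: velocity relative to the air = (-43.887, -42.381) km/h; the air relative to ground = (72.580, 0.000) km/h.
Velocity relative to ground = (-43.887, -42.381) + (72.580, 0.000) = (28.693, -42.381) km/h.
Bearing = atan2(28.69, -42.38) = 145.90° clockwise from north.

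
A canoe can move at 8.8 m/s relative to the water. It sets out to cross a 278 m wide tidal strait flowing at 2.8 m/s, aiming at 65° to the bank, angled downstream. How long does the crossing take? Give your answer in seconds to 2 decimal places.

The component of the canoe's velocity perpendicular to the bank is 8.8 × sin 65° = 7.976 m/s.
Only the cross-stream component determines the crossing time; the current contributes nothing perpendicular to the bank.
Time = 278 / 7.976 = 34.857 s.

34.86 s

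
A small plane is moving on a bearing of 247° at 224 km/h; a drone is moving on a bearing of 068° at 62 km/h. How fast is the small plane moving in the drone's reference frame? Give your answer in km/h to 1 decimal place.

Taking east as x and north as y: small plane velocity = (-206.193, -87.524) km/h; drone velocity = (57.485, 23.226) km/h.
Velocity of small plane relative to drone = (-206.193, -87.524) − (57.485, 23.226) = (-263.678, -110.749) km/h.
Magnitude = |(-263.678, -110.749)| = 285.993 km/h.

286.0 km/h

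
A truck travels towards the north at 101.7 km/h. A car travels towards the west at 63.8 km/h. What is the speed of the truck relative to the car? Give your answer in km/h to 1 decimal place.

Taking east as x and north as y: truck velocity = (0.000, 101.700) km/h; car velocity = (-63.800, 0.000) km/h.
Velocity of truck relative to car = (0.000, 101.700) − (-63.800, 0.000) = (63.800, 101.700) km/h.
Magnitude = |(63.800, 101.700)| = 120.056 km/h.

120.1 km/h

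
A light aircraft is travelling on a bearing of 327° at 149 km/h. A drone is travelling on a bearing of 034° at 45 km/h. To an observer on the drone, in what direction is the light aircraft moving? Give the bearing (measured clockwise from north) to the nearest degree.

Taking east as x and north as y: light aircraft velocity = (-81.151, 124.962) km/h; drone velocity = (25.164, 37.307) km/h.
Velocity of light aircraft relative to drone = (-81.151, 124.962) − (25.164, 37.307) = (-106.315, 87.655) km/h.
Bearing = atan2(-106.31, 87.66) = 309.51° clockwise from north.

310°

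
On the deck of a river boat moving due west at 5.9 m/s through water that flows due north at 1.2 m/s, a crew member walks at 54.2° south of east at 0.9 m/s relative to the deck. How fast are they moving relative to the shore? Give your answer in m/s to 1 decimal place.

5.4 m/s

In east/north components (m/s): crew member relative to river boat = (0.526, -0.730); river boat relative to water = (-5.900, 0.000); water relative to ground = (0.000, 1.200).
Sum = (-5.374, 0.470) m/s.
Speed = |(-5.374, 0.470)| = 5.394 m/s.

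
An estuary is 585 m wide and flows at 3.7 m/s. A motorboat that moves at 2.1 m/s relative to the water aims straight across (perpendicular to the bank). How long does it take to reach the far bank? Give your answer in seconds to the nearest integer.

279 s

The component of the motorboat's velocity perpendicular to the bank is 2.1 m/s.
Only the cross-stream component determines the crossing time; the current contributes nothing perpendicular to the bank.
Time = 585 / 2.100 = 278.571 s.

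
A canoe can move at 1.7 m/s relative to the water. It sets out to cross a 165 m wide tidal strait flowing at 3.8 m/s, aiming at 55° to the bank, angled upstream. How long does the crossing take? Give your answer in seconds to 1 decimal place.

118.5 s

The component of the canoe's velocity perpendicular to the bank is 1.7 × sin 55° = 1.393 m/s.
Only the cross-stream component determines the crossing time; the current contributes nothing perpendicular to the bank.
Time = 165 / 1.393 = 118.487 s.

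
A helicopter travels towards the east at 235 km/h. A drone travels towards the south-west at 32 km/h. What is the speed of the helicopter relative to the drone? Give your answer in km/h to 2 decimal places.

258.62 km/h

Taking east as x and north as y: helicopter velocity = (235.000, 0.000) km/h; drone velocity = (-22.627, -22.627) km/h.
Velocity of helicopter relative to drone = (235.000, 0.000) − (-22.627, -22.627) = (257.627, 22.627) km/h.
Magnitude = |(257.627, 22.627)| = 258.619 km/h.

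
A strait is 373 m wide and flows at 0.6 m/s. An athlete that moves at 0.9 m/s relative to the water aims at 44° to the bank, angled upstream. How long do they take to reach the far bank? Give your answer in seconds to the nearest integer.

The component of the athlete's velocity perpendicular to the bank is 0.9 × sin 44° = 0.625 m/s.
The current is parallel to the bank, so it does not affect the crossing time.
Time = 373 / 0.625 = 596.616 s.

597 s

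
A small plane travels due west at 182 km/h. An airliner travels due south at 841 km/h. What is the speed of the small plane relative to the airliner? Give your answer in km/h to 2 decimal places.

860.47 km/h

Taking east as x and north as y: small plane velocity = (-182.000, 0.000) km/h; airliner velocity = (0.000, -841.000) km/h.
Velocity of small plane relative to airliner = (-182.000, 0.000) − (0.000, -841.000) = (-182.000, 841.000) km/h.
Magnitude = |(-182.000, 841.000)| = 860.468 km/h.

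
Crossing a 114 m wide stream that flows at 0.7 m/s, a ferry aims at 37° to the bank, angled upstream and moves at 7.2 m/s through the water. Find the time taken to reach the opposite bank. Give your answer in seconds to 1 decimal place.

26.3 s

The component of the ferry's velocity perpendicular to the bank is 7.2 × sin 37° = 4.333 m/s.
The flow acts along the bank and has no component across it.
Time = 114 / 4.333 = 26.309 s.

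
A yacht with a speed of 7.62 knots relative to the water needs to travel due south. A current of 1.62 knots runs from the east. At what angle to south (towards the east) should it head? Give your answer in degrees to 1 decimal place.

The current pushes perpendicular to the desired track; the heading must have a component into the current equal to 1.62 knots: 7.62 sin θ = 1.62.
sin θ = 0.2126, so θ = 12.275°.

12.3°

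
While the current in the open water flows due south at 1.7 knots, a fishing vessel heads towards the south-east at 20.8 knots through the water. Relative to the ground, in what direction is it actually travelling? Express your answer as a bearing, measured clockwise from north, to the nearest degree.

138°

Taking east as x and north as y: velocity relative to the water = (14.708, -14.708) knots; the water relative to ground = (0.000, -1.700) knots.
Velocity relative to ground = (14.708, -14.708) + (0.000, -1.700) = (14.708, -16.408) knots.
Bearing = atan2(14.71, -16.41) = 138.13° clockwise from north.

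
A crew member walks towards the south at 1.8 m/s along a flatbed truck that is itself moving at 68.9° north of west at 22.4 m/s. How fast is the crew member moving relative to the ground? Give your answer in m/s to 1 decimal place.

Taking east as x and north as y: flatbed truck velocity = (-8.064, 20.898) m/s; crew member velocity relative to flatbed truck = (0.000, -1.800) m/s.
Velocity relative to ground = (-8.064, 20.898) + (0.000, -1.800) = (-8.064, 19.098) m/s.
Speed = |(-8.064, 19.098)| = 20.731 m/s.

20.7 m/s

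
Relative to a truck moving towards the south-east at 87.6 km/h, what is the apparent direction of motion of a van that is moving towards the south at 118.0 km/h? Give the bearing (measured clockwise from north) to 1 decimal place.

Taking east as x and north as y: van velocity = (0.000, -118.000) km/h; truck velocity = (61.943, -61.943) km/h.
Velocity of van relative to truck = (0.000, -118.000) − (61.943, -61.943) = (-61.943, -56.057) km/h.
Bearing = atan2(-61.94, -56.06) = 227.86° clockwise from north.

227.9°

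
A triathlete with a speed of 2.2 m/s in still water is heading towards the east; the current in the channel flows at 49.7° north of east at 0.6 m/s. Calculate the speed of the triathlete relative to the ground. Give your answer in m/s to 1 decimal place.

Taking east as x and north as y: velocity relative to the water = (2.200, 0.000) m/s; the water relative to ground = (0.388, 0.458) m/s.
Velocity relative to ground = (2.200, 0.000) + (0.388, 0.458) = (2.588, 0.458) m/s.
Speed = |(2.588, 0.458)| = 2.628 m/s.

2.6 m/s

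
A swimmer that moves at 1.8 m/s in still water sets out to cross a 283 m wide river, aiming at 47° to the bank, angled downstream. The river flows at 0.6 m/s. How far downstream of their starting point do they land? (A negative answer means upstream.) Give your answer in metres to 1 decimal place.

Perpendicular speed = 1.316 m/s; crossing time = 283 / 1.316 = 214.974 s.
Net downstream speed = 1.828 m/s.
Drift = 1.828 × 214.974 = 392.886 m (downstream).

392.9 m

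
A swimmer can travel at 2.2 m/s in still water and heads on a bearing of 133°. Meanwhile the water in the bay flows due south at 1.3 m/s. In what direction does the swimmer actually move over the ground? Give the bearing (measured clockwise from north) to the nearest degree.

150°

Taking east as x and north as y: velocity relative to the water = (1.609, -1.500) m/s; the water relative to ground = (0.000, -1.300) m/s.
Velocity relative to ground = (1.609, -1.500) + (0.000, -1.300) = (1.609, -2.800) m/s.
Bearing = atan2(1.61, -2.80) = 150.12° clockwise from north.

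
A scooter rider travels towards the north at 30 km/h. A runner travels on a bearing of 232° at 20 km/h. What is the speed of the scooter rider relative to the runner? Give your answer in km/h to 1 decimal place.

45.2 km/h

Taking east as x and north as y: scooter rider velocity = (0.000, 30.000) km/h; runner velocity = (-15.760, -12.313) km/h.
Velocity of scooter rider relative to runner = (0.000, 30.000) − (-15.760, -12.313) = (15.760, 42.313) km/h.
Magnitude = |(15.760, 42.313)| = 45.153 km/h.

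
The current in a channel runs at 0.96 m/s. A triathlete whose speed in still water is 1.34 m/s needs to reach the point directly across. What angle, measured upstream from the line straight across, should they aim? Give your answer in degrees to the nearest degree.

To cancel the current, the upstream component of the triathlete's velocity must equal the flow: 1.34 sin θ = 0.96.
sin θ = 0.96 / 1.34 = 0.7164.
θ = arcsin(0.7164) = 45.760°.

46°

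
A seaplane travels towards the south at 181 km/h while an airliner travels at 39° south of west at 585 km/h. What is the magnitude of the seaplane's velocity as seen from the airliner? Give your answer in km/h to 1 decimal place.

Taking east as x and north as y: seaplane velocity = (0.000, -181.000) km/h; airliner velocity = (-454.630, -368.152) km/h.
Velocity of seaplane relative to airliner = (0.000, -181.000) − (-454.630, -368.152) = (454.630, 187.152) km/h.
Magnitude = |(454.630, 187.152)| = 491.645 km/h.

491.6 km/h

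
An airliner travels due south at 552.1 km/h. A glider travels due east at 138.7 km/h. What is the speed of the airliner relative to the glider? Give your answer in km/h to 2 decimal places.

Taking east as x and north as y: airliner velocity = (0.000, -552.100) km/h; glider velocity = (138.700, 0.000) km/h.
Velocity of airliner relative to glider = (0.000, -552.100) − (138.700, 0.000) = (-138.700, -552.100) km/h.
Magnitude = |(-138.700, -552.100)| = 569.256 km/h.

569.26 km/h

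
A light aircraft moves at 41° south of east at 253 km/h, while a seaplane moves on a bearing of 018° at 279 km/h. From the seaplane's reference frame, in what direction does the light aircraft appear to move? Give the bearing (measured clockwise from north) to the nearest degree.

Taking east as x and north as y: light aircraft velocity = (190.942, -165.983) km/h; seaplane velocity = (86.216, 265.345) km/h.
Velocity of light aircraft relative to seaplane = (190.942, -165.983) − (86.216, 265.345) = (104.726, -431.328) km/h.
Bearing = atan2(104.73, -431.33) = 166.35° clockwise from north.

166°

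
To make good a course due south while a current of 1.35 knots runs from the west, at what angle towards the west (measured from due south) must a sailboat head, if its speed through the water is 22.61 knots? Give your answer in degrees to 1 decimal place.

The current pushes perpendicular to the desired track; the heading must have a component into the current equal to 1.35 knots: 22.61 sin θ = 1.35.
sin θ = 0.0597, so θ = 3.423°.

3.4°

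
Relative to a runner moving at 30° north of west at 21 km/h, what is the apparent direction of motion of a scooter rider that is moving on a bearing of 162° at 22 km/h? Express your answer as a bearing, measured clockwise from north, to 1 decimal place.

141.5°

Taking east as x and north as y: scooter rider velocity = (6.798, -20.923) km/h; runner velocity = (-18.187, 10.500) km/h.
Velocity of scooter rider relative to runner = (6.798, -20.923) − (-18.187, 10.500) = (24.985, -31.423) km/h.
Bearing = atan2(24.98, -31.42) = 141.51° clockwise from north.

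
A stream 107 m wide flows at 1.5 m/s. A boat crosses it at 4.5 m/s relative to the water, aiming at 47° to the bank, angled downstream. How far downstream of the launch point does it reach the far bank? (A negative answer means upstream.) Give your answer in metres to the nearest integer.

149 m

Perpendicular speed = 3.291 m/s; crossing time = 107 / 3.291 = 32.512 s.
Net downstream speed = 4.569 m/s.
Drift = 4.569 × 32.512 = 148.547 m (downstream).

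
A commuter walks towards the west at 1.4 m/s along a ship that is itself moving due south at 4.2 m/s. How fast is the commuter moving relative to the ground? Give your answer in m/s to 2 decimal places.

4.43 m/s

Taking east as x and north as y: ship velocity = (0.000, -4.200) m/s; commuter velocity relative to ship = (-1.400, 0.000) m/s.
Velocity relative to ground = (0.000, -4.200) + (-1.400, 0.000) = (-1.400, -4.200) m/s.
Speed = |(-1.400, -4.200)| = 4.427 m/s.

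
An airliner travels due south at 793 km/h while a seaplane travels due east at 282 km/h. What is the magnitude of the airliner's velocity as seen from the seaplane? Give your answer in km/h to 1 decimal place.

841.6 km/h

Taking east as x and north as y: airliner velocity = (0.000, -793.000) km/h; seaplane velocity = (282.000, 0.000) km/h.
Velocity of airliner relative to seaplane = (0.000, -793.000) − (282.000, 0.000) = (-282.000, -793.000) km/h.
Magnitude = |(-282.000, -793.000)| = 841.649 km/h.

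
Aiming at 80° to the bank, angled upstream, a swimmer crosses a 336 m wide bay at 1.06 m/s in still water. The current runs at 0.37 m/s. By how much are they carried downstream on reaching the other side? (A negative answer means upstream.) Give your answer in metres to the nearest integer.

Perpendicular speed = 1.044 m/s; crossing time = 336 / 1.044 = 321.871 s.
Net downstream speed = 0.186 m/s.
Drift = 0.186 × 321.871 = 59.846 m (downstream).

60 m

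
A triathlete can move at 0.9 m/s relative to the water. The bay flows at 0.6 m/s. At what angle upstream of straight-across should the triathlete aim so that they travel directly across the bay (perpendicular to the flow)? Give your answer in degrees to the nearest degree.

42°

To cancel the current, the upstream component of the triathlete's velocity must equal the flow: 0.9 sin θ = 0.6.
sin θ = 0.6 / 0.9 = 0.6667.
θ = arcsin(0.6667) = 41.810°.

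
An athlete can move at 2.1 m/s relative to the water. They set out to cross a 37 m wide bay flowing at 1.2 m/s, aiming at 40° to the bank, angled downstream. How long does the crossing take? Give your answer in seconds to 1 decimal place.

27.4 s

The component of the athlete's velocity perpendicular to the bank is 2.1 × sin 40° = 1.350 m/s.
Only the cross-stream component determines the crossing time; the current contributes nothing perpendicular to the bank.
Time = 37 / 1.350 = 27.410 s.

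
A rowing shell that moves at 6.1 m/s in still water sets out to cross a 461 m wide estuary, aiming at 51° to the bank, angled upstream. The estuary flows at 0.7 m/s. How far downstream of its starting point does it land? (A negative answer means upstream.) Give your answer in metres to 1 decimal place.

Perpendicular speed = 4.741 m/s; crossing time = 461 / 4.741 = 97.245 s.
Net downstream speed = -3.139 m/s.
Drift = -3.139 × 97.245 = -305.239 m (upstream).

-305.2 m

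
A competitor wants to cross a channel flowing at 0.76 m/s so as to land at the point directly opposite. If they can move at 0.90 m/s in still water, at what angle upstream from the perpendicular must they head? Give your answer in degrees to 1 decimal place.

To cancel the current, the upstream component of the competitor's velocity must equal the flow: 0.90 sin θ = 0.76.
sin θ = 0.76 / 0.90 = 0.8444.
θ = arcsin(0.8444) = 57.612°.

57.6°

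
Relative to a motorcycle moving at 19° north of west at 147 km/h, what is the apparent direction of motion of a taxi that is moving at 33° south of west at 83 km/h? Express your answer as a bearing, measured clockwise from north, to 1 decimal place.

Taking east as x and north as y: taxi velocity = (-69.610, -45.205) km/h; motorcycle velocity = (-138.991, 47.859) km/h.
Velocity of taxi relative to motorcycle = (-69.610, -45.205) − (-138.991, 47.859) = (69.382, -93.064) km/h.
Bearing = atan2(69.38, -93.06) = 143.29° clockwise from north.

143.3°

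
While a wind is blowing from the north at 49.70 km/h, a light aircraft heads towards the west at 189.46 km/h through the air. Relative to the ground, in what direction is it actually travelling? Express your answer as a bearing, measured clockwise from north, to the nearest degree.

255°

Taking east as x and north as y: velocity relative to the air = (-189.460, 0.000) km/h; the air relative to ground = (0.000, -49.700) km/h.
Velocity relative to ground = (-189.460, 0.000) + (0.000, -49.700) = (-189.460, -49.700) km/h.
Bearing = atan2(-189.46, -49.70) = 255.30° clockwise from north.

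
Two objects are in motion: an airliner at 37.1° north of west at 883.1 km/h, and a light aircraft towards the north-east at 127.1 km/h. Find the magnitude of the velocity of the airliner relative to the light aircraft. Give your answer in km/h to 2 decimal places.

Taking east as x and north as y: airliner velocity = (-704.346, 532.693) km/h; light aircraft velocity = (89.873, 89.873) km/h.
Velocity of airliner relative to light aircraft = (-704.346, 532.693) − (89.873, 89.873) = (-794.220, 442.820) km/h.
Magnitude = |(-794.220, 442.820)| = 909.326 km/h.

909.33 km/h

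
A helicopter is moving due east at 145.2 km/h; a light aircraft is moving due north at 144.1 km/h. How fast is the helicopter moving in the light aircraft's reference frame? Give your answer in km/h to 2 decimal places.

204.57 km/h

Taking east as x and north as y: helicopter velocity = (145.200, 0.000) km/h; light aircraft velocity = (0.000, 144.100) km/h.
Velocity of helicopter relative to light aircraft = (145.200, 0.000) − (0.000, 144.100) = (145.200, -144.100) km/h.
Magnitude = |(145.200, -144.100)| = 204.567 km/h.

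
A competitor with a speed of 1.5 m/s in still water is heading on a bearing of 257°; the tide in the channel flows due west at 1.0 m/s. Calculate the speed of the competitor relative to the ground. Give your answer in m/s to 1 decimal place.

Taking east as x and north as y: velocity relative to the water = (-1.462, -0.337) m/s; the water relative to ground = (-1.000, 0.000) m/s.
Velocity relative to ground = (-1.462, -0.337) + (-1.000, 0.000) = (-2.462, -0.337) m/s.
Speed = |(-2.462, -0.337)| = 2.485 m/s.

2.5 m/s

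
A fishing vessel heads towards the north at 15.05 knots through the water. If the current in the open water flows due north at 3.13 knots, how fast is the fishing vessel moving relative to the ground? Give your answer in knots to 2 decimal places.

Taking east as x and north as y: velocity relative to the water = (0.000, 15.050) knots; the water relative to ground = (0.000, 3.130) knots.
Velocity relative to ground = (0.000, 15.050) + (0.000, 3.130) = (0.000, 18.180) knots.
Speed = |(0.000, 18.180)| = 18.180 knots.

18.18 knots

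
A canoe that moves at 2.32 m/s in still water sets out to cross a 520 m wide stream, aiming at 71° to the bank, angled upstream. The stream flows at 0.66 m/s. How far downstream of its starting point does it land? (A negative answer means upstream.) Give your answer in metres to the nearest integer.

-23 m

Perpendicular speed = 2.194 m/s; crossing time = 520 / 2.194 = 237.053 s.
Net downstream speed = -0.095 m/s.
Drift = -0.095 × 237.053 = -22.595 m (upstream).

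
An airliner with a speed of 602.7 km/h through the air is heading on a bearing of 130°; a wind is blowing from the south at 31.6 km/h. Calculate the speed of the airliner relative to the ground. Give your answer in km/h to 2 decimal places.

Taking east as x and north as y: velocity relative to the air = (461.695, -387.408) km/h; the air relative to ground = (0.000, 31.600) km/h.
Velocity relative to ground = (461.695, -387.408) + (0.000, 31.600) = (461.695, -355.808) km/h.
Speed = |(461.695, -355.808)| = 582.891 km/h.

582.89 km/h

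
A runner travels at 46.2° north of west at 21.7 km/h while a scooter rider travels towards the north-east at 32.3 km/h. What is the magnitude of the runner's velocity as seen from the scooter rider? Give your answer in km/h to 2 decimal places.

Taking east as x and north as y: runner velocity = (-15.020, 15.662) km/h; scooter rider velocity = (22.840, 22.840) km/h.
Velocity of runner relative to scooter rider = (-15.020, 15.662) − (22.840, 22.840) = (-37.859, -7.177) km/h.
Magnitude = |(-37.859, -7.177)| = 38.533 km/h.

38.53 km/h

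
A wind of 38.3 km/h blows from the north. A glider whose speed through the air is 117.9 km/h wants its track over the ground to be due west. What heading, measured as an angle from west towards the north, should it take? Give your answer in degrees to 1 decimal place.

19.0°

The wind pushes perpendicular to the desired track; the heading must have a component into the wind equal to 38.3 km/h: 117.9 sin θ = 38.3.
sin θ = 0.3249, so θ = 18.957°.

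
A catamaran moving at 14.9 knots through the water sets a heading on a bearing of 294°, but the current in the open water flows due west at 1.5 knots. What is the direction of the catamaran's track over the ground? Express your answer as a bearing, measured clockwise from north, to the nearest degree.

292°

Taking east as x and north as y: velocity relative to the water = (-13.612, 6.060) knots; the water relative to ground = (-1.500, 0.000) knots.
Velocity relative to ground = (-13.612, 6.060) + (-1.500, 0.000) = (-15.112, 6.060) knots.
Bearing = atan2(-15.11, 6.06) = 291.85° clockwise from north.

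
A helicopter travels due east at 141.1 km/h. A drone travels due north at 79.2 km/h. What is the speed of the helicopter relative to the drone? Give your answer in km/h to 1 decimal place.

Taking east as x and north as y: helicopter velocity = (141.100, 0.000) km/h; drone velocity = (0.000, 79.200) km/h.
Velocity of helicopter relative to drone = (141.100, 0.000) − (0.000, 79.200) = (141.100, -79.200) km/h.
Magnitude = |(141.100, -79.200)| = 161.808 km/h.

161.8 km/h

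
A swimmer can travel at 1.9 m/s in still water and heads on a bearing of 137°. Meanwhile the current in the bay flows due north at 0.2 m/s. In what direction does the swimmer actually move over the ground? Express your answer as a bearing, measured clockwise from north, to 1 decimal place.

132.6°

Taking east as x and north as y: velocity relative to the water = (1.296, -1.390) m/s; the water relative to ground = (0.000, 0.200) m/s.
Velocity relative to ground = (1.296, -1.390) + (0.000, 0.200) = (1.296, -1.190) m/s.
Bearing = atan2(1.30, -1.19) = 132.55° clockwise from north.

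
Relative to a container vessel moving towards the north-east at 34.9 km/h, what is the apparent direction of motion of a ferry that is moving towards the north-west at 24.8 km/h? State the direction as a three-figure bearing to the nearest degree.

260°

Taking east as x and north as y: ferry velocity = (-17.536, 17.536) km/h; container vessel velocity = (24.678, 24.678) km/h.
Velocity of ferry relative to container vessel = (-17.536, 17.536) − (24.678, 24.678) = (-42.214, -7.142) km/h.
Bearing = atan2(-42.21, -7.14) = 260.40° clockwise from north.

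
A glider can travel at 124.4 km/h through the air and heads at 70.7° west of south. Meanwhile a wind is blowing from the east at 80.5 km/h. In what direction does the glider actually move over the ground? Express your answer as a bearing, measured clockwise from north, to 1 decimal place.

Taking east as x and north as y: velocity relative to the air = (-117.409, -41.116) km/h; the air relative to ground = (-80.500, 0.000) km/h.
Velocity relative to ground = (-117.409, -41.116) + (-80.500, 0.000) = (-197.909, -41.116) km/h.
Bearing = atan2(-197.91, -41.12) = 258.26° clockwise from north.

258.3°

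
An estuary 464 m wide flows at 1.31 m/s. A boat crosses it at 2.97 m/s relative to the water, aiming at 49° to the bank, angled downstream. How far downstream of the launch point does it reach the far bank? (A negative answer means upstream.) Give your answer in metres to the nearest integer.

Perpendicular speed = 2.241 m/s; crossing time = 464 / 2.241 = 207.005 s.
Net downstream speed = 3.258 m/s.
Drift = 3.258 × 207.005 = 674.526 m (downstream).

675 m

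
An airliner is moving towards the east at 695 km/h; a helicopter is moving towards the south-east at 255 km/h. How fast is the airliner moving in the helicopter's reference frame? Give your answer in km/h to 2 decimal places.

545.36 km/h

Taking east as x and north as y: airliner velocity = (695.000, 0.000) km/h; helicopter velocity = (180.312, -180.312) km/h.
Velocity of airliner relative to helicopter = (695.000, 0.000) − (180.312, -180.312) = (514.688, 180.312) km/h.
Magnitude = |(514.688, 180.312)| = 545.359 km/h.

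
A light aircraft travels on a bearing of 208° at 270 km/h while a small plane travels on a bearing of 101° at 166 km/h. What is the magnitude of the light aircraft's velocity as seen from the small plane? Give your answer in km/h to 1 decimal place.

Taking east as x and north as y: light aircraft velocity = (-126.757, -238.396) km/h; small plane velocity = (162.950, -31.674) km/h.
Velocity of light aircraft relative to small plane = (-126.757, -238.396) − (162.950, -31.674) = (-289.707, -206.722) km/h.
Magnitude = |(-289.707, -206.722)| = 355.899 km/h.

355.9 km/h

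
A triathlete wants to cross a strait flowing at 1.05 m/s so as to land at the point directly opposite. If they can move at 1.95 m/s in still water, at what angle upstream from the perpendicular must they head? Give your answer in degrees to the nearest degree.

To cancel the current, the upstream component of the triathlete's velocity must equal the flow: 1.95 sin θ = 1.05.
sin θ = 1.05 / 1.95 = 0.5385.
θ = arcsin(0.5385) = 32.579°.

33°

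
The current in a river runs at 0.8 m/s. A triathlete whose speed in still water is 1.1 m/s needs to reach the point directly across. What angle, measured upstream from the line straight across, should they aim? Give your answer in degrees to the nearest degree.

47°

To cancel the current, the upstream component of the triathlete's velocity must equal the flow: 1.1 sin θ = 0.8.
sin θ = 0.8 / 1.1 = 0.7273.
θ = arcsin(0.7273) = 46.658°.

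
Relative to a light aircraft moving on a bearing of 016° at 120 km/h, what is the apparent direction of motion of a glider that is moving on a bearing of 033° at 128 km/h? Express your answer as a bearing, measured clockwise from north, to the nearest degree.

102°

Taking east as x and north as y: glider velocity = (69.714, 107.350) km/h; light aircraft velocity = (33.076, 115.351) km/h.
Velocity of glider relative to light aircraft = (69.714, 107.350) − (33.076, 115.351) = (36.637, -8.002) km/h.
Bearing = atan2(36.64, -8.00) = 102.32° clockwise from north.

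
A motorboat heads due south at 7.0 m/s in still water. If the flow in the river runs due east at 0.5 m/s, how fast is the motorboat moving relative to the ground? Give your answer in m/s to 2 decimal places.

7.02 m/s

Taking east as x and north as y: velocity relative to the water = (0.000, -7.000) m/s; the water relative to ground = (0.500, 0.000) m/s.
Velocity relative to ground = (0.000, -7.000) + (0.500, 0.000) = (0.500, -7.000) m/s.
Speed = |(0.500, -7.000)| = 7.018 m/s.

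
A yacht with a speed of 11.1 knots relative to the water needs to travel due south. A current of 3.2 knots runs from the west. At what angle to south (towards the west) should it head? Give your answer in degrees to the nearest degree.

The current pushes perpendicular to the desired track; the heading must have a component into the current equal to 3.2 knots: 11.1 sin θ = 3.2.
sin θ = 0.2883, so θ = 16.756°.

17°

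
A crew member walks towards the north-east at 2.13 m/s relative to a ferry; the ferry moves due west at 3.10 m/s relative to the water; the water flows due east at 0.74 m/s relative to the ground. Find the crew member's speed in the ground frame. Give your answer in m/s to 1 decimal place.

1.7 m/s

In east/north components (m/s): crew member relative to ferry = (1.506, 1.506); ferry relative to water = (-3.100, 0.000); water relative to ground = (0.740, 0.000).
Sum = (-0.854, 1.506) m/s.
Speed = |(-0.854, 1.506)| = 1.731 m/s.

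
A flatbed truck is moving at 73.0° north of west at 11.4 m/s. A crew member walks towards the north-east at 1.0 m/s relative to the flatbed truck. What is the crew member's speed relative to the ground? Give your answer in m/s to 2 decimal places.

Taking east as x and north as y: flatbed truck velocity = (-3.333, 10.902) m/s; crew member velocity relative to flatbed truck = (0.707, 0.707) m/s.
Velocity relative to ground = (-3.333, 10.902) + (0.707, 0.707) = (-2.626, 11.609) m/s.
Speed = |(-2.626, 11.609)| = 11.902 m/s.

11.90 m/s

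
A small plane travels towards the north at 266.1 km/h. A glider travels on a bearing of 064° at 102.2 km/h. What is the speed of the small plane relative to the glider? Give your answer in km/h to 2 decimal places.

239.61 km/h

Taking east as x and north as y: small plane velocity = (0.000, 266.100) km/h; glider velocity = (91.857, 44.802) km/h.
Velocity of small plane relative to glider = (0.000, 266.100) − (91.857, 44.802) = (-91.857, 221.298) km/h.
Magnitude = |(-91.857, 221.298)| = 239.605 km/h.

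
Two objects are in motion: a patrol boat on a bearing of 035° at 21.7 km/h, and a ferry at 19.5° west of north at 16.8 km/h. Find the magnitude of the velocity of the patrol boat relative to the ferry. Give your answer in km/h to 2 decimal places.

Taking east as x and north as y: patrol boat velocity = (12.447, 17.776) km/h; ferry velocity = (-5.608, 15.836) km/h.
Velocity of patrol boat relative to ferry = (12.447, 17.776) − (-5.608, 15.836) = (18.055, 1.939) km/h.
Magnitude = |(18.055, 1.939)| = 18.158 km/h.

18.16 km/h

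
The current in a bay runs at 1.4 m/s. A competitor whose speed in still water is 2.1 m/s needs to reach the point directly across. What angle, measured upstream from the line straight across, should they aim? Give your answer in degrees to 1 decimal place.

41.8°

To cancel the current, the upstream component of the competitor's velocity must equal the flow: 2.1 sin θ = 1.4.
sin θ = 1.4 / 2.1 = 0.6667.
θ = arcsin(0.6667) = 41.810°.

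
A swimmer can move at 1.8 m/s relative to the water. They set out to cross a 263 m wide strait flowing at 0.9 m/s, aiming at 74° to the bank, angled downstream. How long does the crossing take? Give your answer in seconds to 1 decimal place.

The component of the swimmer's velocity perpendicular to the bank is 1.8 × sin 74° = 1.730 m/s.
The flow acts along the bank and has no component across it.
Time = 263 / 1.730 = 151.999 s.

152.0 s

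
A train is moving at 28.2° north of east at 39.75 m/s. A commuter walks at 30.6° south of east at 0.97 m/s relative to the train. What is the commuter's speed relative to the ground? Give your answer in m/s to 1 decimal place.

Taking east as x and north as y: train velocity = (35.032, 18.784) m/s; commuter velocity relative to train = (0.835, -0.494) m/s.
Velocity relative to ground = (35.032, 18.784) + (0.835, -0.494) = (35.867, 18.290) m/s.
Speed = |(35.867, 18.290)| = 40.261 m/s.

40.3 m/s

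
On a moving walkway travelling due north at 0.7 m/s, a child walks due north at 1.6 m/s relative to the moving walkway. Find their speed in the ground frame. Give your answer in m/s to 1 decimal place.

Taking east as x and north as y: moving walkway velocity = (0.000, 0.700) m/s; child velocity relative to moving walkway = (0.000, 1.600) m/s.
Velocity relative to ground = (0.000, 0.700) + (0.000, 1.600) = (0.000, 2.300) m/s.
Speed = |(0.000, 2.300)| = 2.300 m/s.

2.3 m/s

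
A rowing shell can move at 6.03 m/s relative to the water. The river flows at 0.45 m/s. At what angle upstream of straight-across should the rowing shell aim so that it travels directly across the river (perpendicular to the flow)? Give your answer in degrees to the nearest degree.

To cancel the current, the upstream component of the rowing shell's velocity must equal the flow: 6.03 sin θ = 0.45.
sin θ = 0.45 / 6.03 = 0.0746.
θ = arcsin(0.0746) = 4.280°.

4°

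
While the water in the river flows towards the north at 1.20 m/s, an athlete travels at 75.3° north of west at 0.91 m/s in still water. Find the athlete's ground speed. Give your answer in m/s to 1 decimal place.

Taking east as x and north as y: velocity relative to the water = (-0.231, 0.880) m/s; the water relative to ground = (0.000, 1.200) m/s.
Velocity relative to ground = (-0.231, 0.880) + (0.000, 1.200) = (-0.231, 2.080) m/s.
Speed = |(-0.231, 2.080)| = 2.093 m/s.

2.1 m/s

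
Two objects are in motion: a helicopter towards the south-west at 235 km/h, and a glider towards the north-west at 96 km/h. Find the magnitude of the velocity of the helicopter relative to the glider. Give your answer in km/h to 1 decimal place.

253.9 km/h

Taking east as x and north as y: helicopter velocity = (-166.170, -166.170) km/h; glider velocity = (-67.882, 67.882) km/h.
Velocity of helicopter relative to glider = (-166.170, -166.170) − (-67.882, 67.882) = (-98.288, -234.052) km/h.
Magnitude = |(-98.288, -234.052)| = 253.852 km/h.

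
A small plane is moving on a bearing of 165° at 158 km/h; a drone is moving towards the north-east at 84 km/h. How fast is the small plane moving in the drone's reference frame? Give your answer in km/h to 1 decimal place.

212.8 km/h

Taking east as x and north as y: small plane velocity = (40.893, -152.616) km/h; drone velocity = (59.397, 59.397) km/h.
Velocity of small plane relative to drone = (40.893, -152.616) − (59.397, 59.397) = (-18.504, -212.013) km/h.
Magnitude = |(-18.504, -212.013)| = 212.819 km/h.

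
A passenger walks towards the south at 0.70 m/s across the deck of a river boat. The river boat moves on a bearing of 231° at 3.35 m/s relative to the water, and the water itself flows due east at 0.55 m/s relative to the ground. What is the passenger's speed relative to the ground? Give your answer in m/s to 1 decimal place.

3.5 m/s

In east/north components (m/s): passenger relative to river boat = (0.000, -0.700); river boat relative to water = (-2.603, -2.108); water relative to ground = (0.550, 0.000).
Sum = (-2.053, -2.808) m/s.
Speed = |(-2.053, -2.808)| = 3.479 m/s.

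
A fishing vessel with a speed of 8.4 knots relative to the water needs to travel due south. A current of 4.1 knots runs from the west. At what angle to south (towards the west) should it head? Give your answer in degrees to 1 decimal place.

The current pushes perpendicular to the desired track; the heading must have a component into the current equal to 4.1 knots: 8.4 sin θ = 4.1.
sin θ = 0.4881, so θ = 29.215°.

29.2°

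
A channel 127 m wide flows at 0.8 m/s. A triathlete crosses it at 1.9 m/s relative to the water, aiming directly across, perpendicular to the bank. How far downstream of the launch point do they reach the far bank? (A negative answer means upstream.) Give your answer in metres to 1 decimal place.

53.5 m

Perpendicular speed = 1.900 m/s; crossing time = 127 / 1.900 = 66.842 s.
Net downstream speed = 0.800 m/s.
Drift = 0.800 × 66.842 = 53.474 m (downstream).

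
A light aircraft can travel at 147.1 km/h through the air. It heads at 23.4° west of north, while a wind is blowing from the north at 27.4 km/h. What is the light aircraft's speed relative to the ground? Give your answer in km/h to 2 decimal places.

Taking east as x and north as y: velocity relative to the air = (-58.420, 135.002) km/h; the air relative to ground = (0.000, -27.400) km/h.
Velocity relative to ground = (-58.420, 135.002) + (0.000, -27.400) = (-58.420, 107.602) km/h.
Speed = |(-58.420, 107.602)| = 122.438 km/h.

122.44 km/h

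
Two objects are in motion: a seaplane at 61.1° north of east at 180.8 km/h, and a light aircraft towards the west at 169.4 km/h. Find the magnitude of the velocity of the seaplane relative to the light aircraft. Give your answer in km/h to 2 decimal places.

301.64 km/h

Taking east as x and north as y: seaplane velocity = (87.377, 158.284) km/h; light aircraft velocity = (-169.400, 0.000) km/h.
Velocity of seaplane relative to light aircraft = (87.377, 158.284) − (-169.400, 0.000) = (256.777, 158.284) km/h.
Magnitude = |(256.777, 158.284)| = 301.643 km/h.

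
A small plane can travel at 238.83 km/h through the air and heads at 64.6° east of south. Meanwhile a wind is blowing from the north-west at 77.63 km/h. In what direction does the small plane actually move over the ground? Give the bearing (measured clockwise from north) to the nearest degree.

120°

Taking east as x and north as y: velocity relative to the air = (215.744, -102.443) km/h; the air relative to ground = (54.893, -54.893) km/h.
Velocity relative to ground = (215.744, -102.443) + (54.893, -54.893) = (270.636, -157.335) km/h.
Bearing = atan2(270.64, -157.34) = 120.17° clockwise from north.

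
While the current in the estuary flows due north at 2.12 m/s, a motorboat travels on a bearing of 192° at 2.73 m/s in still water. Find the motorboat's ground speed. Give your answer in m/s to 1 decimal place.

0.8 m/s

Taking east as x and north as y: velocity relative to the water = (-0.568, -2.670) m/s; the water relative to ground = (0.000, 2.120) m/s.
Velocity relative to ground = (-0.568, -2.670) + (0.000, 2.120) = (-0.568, -0.550) m/s.
Speed = |(-0.568, -0.550)| = 0.791 m/s.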